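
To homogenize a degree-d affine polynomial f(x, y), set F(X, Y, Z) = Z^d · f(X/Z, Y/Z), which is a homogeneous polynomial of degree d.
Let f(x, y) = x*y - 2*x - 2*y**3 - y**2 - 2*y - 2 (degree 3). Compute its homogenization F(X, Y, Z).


F(X, Y, Z) = X*Y*Z - 2*X*Z**2 - 2*Y**3 - Y**2*Z - 2*Y*Z**2 - 2*Z**3

deg(f) = 3.
Substitute x = X/Z, y = Y/Z into f, then multiply by Z^3.
  monomial 1·x^1·y^1 ↦ 1·X^1·Y^1·Z^1.
  monomial -2·x^1·y^0 ↦ -2·X^1·Y^0·Z^2.
  monomial -2·x^0·y^3 ↦ -2·X^0·Y^3·Z^0.
  monomial -1·x^0·y^2 ↦ -1·X^0·Y^2·Z^1.
  monomial -2·x^0·y^1 ↦ -2·X^0·Y^1·Z^2.
  monomial -2·x^0·y^0 ↦ -2·X^0·Y^0·Z^3.
Collecting: F(X, Y, Z) = X*Y*Z - 2*X*Z**2 - 2*Y**3 - Y**2*Z - 2*Y*Z**2 - 2*Z**3.


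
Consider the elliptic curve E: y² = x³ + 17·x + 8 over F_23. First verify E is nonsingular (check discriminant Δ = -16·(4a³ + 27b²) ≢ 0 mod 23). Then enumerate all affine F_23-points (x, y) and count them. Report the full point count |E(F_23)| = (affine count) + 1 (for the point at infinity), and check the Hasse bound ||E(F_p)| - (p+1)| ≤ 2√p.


Affine points = {(0, 10), (0, 13), (1, 7), (1, 16), (2, 2), (2, 21), (4, 5), (4, 18), (6, 2), (6, 21), (8, 9), (8, 14), (9, 4), (9, 19), (11, 10), (11, 13), (12, 10), (12, 13), (14, 0), (15, 2), (15, 21), (16, 11), (16, 12), (17, 9), (17, 14), (21, 9), (21, 14), (22, 6), (22, 17)}; affine count = 29; |E(F_23)| = 30.

Discriminant check: Δ ∝ 4a³ + 27b² = 4·17³ + 27·8² = 4·4913 + 27·64 ≡ 13 (mod 23). Nonzero ⇒ E is nonsingular.
For each x ∈ F_23, compute rhs = x³ + 17·x + 8 mod 23, then count y ∈ F_23 with y² ≡ rhs.
  x = 0: rhs = 8, matching y values: 10, 13 (2 points).
  x = 1: rhs = 3, matching y values: 7, 16 (2 points).
  x = 2: rhs = 4, matching y values: 2, 21 (2 points).
  x = 3: rhs = 17, matching y values: none (0 points).
  x = 4: rhs = 2, matching y values: 5, 18 (2 points).
  x = 5: rhs = 11, matching y values: none (0 points).
  x = 6: rhs = 4, matching y values: 2, 21 (2 points).
  x = 7: rhs = 10, matching y values: none (0 points).
  x = 8: rhs = 12, matching y values: 9, 14 (2 points).
  x = 9: rhs = 16, matching y values: 4, 19 (2 points).
  x = 10: rhs = 5, matching y values: none (0 points).
  x = 11: rhs = 8, matching y values: 10, 13 (2 points).
  x = 12: rhs = 8, matching y values: 10, 13 (2 points).
  x = 13: rhs = 11, matching y values: none (0 points).
  x = 14: rhs = 0, matching y values: 0 (1 points).
  x = 15: rhs = 4, matching y values: 2, 21 (2 points).
  x = 16: rhs = 6, matching y values: 11, 12 (2 points).
  x = 17: rhs = 12, matching y values: 9, 14 (2 points).
  x = 18: rhs = 5, matching y values: none (0 points).
  x = 19: rhs = 14, matching y values: none (0 points).
  x = 20: rhs = 22, matching y values: none (0 points).
  x = 21: rhs = 12, matching y values: 9, 14 (2 points).
  x = 22: rhs = 13, matching y values: 6, 17 (2 points).
Total affine count: 29.
Full point count |E(F_23)| = 29 + 1 = 30.
Hasse bound: |30 − (23+1)| = |6| = 6 ≤ 2√23 ≈ 9.5917 ✓.


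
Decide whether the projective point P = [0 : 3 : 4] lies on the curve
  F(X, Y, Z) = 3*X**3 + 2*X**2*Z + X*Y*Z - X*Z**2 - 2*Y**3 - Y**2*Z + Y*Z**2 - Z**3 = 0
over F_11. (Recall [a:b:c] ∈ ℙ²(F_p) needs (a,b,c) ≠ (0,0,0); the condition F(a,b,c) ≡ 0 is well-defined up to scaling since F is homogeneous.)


F(0,3,4) ≡ 4 (mod 11); P is NOT on the curve.

Evaluate F(0, 3, 4) term-by-term (mod 11).
  3*X**3 ↦ 3·0·1·1 = 0
  2*X**2*Z ↦ 2·0·1·4 = 0
  X*Y*Z ↦ 1·0·3·4 = 0
  -X*Z**2 ↦ -1·0·1·16 = 0
  -2*Y**3 ↦ -2·1·27·1 = -54
  -Y**2*Z ↦ -1·1·9·4 = -36
  Y*Z**2 ↦ 1·1·3·16 = 48
  -Z**3 ↦ -1·1·1·64 = -64
Sum: F(0, 3, 4) = (0) + (0) + (0) + (0) + (-54) + (-36) + (48) + (-64) = -106.
Reducing mod 11: -106 ≡ 4 (mod 11).
Since F(a, b, c) ≡ 4 ≠ 0 (mod 11), P does NOT lie on the curve.


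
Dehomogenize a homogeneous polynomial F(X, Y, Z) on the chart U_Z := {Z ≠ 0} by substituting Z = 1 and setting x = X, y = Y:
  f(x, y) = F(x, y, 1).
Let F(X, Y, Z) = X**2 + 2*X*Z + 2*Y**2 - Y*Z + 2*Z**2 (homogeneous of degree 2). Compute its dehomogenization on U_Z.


f(x, y) = x**2 + 2*x + 2*y**2 - y + 2

On U_Z we set Z = 1. Each monomial c·X^i·Y^j·Z^k in F becomes c·x^i·y^j·1^k = c·x^i·y^j.
Substituting Z = 1: F(X, Y, 1) = x**2 + 2*x + 2*y**2 - y + 2.
Note: deg(f) ≤ deg(F) = 2; strict inequality happens when F is divisible by Z (lost terms).


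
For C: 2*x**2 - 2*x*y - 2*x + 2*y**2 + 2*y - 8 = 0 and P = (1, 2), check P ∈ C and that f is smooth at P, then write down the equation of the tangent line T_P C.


Tangent line at P: -2*x + 8*y - 14 = 0.

Step 1: f(1, 2) = 0, so P lies on C.
Step 2: partial derivatives
  f_x(x, y) = 4*x - 2*y - 2, f_y(x, y) = -2*x + 4*y + 2.
  f_x(P) = -2, f_y(P) = 8 (gradient nonzero, so P is smooth).
Step 3: tangent line at P: -2·(x − 1) + 8·(y − 2) = 0.
Expanding: -2*x + 8*y - 14 = 0.


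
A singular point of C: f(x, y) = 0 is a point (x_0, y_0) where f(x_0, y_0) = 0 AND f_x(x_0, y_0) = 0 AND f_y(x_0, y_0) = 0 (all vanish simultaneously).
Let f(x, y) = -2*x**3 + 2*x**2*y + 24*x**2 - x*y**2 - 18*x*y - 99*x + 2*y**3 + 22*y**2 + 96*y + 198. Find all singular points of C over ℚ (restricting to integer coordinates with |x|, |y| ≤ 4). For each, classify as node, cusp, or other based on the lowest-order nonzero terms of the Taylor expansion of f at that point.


Singular points: {(3, -3)}; classification: cusp.

Compute partial derivatives:
  f_x = -6*x**2 + 4*x*y + 48*x - y**2 - 18*y - 99.
  f_y = 2*x**2 - 2*x*y - 18*x + 6*y**2 + 44*y + 96.
Scan x_0 ∈ {−4, ..., 4}. For each x_0, f_y(x_0, y) is a polynomial in y; find its integer roots y ∈ {−4, ..., 4}, then test f_x and f at those candidates.
  x = -4: f_y(-4, y) = 6*y**2 + 52*y + 200; no integer root y with |y| ≤ 4.
  x = -3: f_y(-3, y) = 6*y**2 + 50*y + 168; no integer root y with |y| ≤ 4.
  x = -2: f_y(-2, y) = 6*y**2 + 48*y + 140; no integer root y with |y| ≤ 4.
  x = -1: f_y(-1, y) = 6*y**2 + 46*y + 116; no integer root y with |y| ≤ 4.
  x = 0: f_y(0, y) = 6*y**2 + 44*y + 96; no integer root y with |y| ≤ 4.
  x = 1: f_y(1, y) = 6*y**2 + 42*y + 80; no integer root y with |y| ≤ 4.
  x = 2: f_y(2, y) = 6*y**2 + 40*y + 68; no integer root y with |y| ≤ 4.
  x = 3: f_y(3, y) = 6*y**2 + 38*y + 60; vanishes at y ∈ {-3}. (3, -3): f_x = 0, f = 0 — SINGULAR.
  x = 4: f_y(4, y) = 6*y**2 + 36*y + 56; no integer root y with |y| ≤ 4.
Only singular point on the grid: (3, -3).
Classify: substitute x = 3 + u, y = -3 + v and expand: f = -2*u**3 + 2*u**2*v - u*v**2 + 2*v**3 + v**2.
No constant or linear terms (consistent with a singular point). Quadratic part: v**2. Cubic part: -2*u**3 + 2*u**2*v - u*v**2 + 2*v**3.
The quadratic part v**2 is a perfect square, so there is a single (double) tangent line v = 0, i.e. y = -3. Restricting the cubic part to that line (v = 0) leaves -2*u**3 ≠ 0, so f is not divisible by v and the branch is v² ≈ 2*u**3 to lowest order — this is a cusp.
Classification: cusp.


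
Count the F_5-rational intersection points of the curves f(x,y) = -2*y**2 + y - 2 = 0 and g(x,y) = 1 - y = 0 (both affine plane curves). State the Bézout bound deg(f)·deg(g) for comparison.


Common zeros: ∅; count = 0; Bézout bound = 2.

deg(f) = 2, deg(g) = 1, so Bézout bound = 2.
Scan x ∈ F_5. For each x, list the y ∈ F_5 with f(x, y) ≡ 0 and those with g(x, y) ≡ 0 (mod 5); the common zeros in that column are the intersection.
  x = 0: f ≡ 0 at y ∈ {4}; g ≡ 0 at y ∈ {1}; common: ∅.
  x = 1: f ≡ 0 at y ∈ {4}; g ≡ 0 at y ∈ {1}; common: ∅.
  x = 2: f ≡ 0 at y ∈ {4}; g ≡ 0 at y ∈ {1}; common: ∅.
  x = 3: f ≡ 0 at y ∈ {4}; g ≡ 0 at y ∈ {1}; common: ∅.
  x = 4: f ≡ 0 at y ∈ {4}; g ≡ 0 at y ∈ {1}; common: ∅.
Collecting: common zeros = ∅, so the count is 0.
Comparison with the Bézout bound: 0 ≤ 2 = deg(f)·deg(g), as expected for curves with no common component (the affine F_5-count falls short of the bound because intersections may lie at infinity, over extension fields, or carry multiplicity).


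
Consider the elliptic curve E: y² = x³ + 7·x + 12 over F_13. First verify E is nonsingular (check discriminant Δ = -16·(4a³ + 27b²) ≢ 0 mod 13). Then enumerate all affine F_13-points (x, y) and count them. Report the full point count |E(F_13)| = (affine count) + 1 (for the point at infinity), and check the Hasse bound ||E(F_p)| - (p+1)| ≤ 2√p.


Affine points = {(0, 5), (0, 8), (4, 0), (5, 4), (5, 9), (6, 6), (6, 7), (7, 1), (7, 12), (10, 4), (10, 9), (11, 4), (11, 9), (12, 2), (12, 11)}; affine count = 15; |E(F_13)| = 16.

Discriminant check: Δ ∝ 4a³ + 27b² = 4·7³ + 27·12² = 4·343 + 27·144 ≡ 8 (mod 13). Nonzero ⇒ E is nonsingular.
For each x ∈ F_13, compute rhs = x³ + 7·x + 12 mod 13, then count y ∈ F_13 with y² ≡ rhs.
  x = 0: rhs = 12, matching y values: 5, 8 (2 points).
  x = 1: rhs = 7, matching y values: none (0 points).
  x = 2: rhs = 8, matching y values: none (0 points).
  x = 3: rhs = 8, matching y values: none (0 points).
  x = 4: rhs = 0, matching y values: 0 (1 points).
  x = 5: rhs = 3, matching y values: 4, 9 (2 points).
  x = 6: rhs = 10, matching y values: 6, 7 (2 points).
  x = 7: rhs = 1, matching y values: 1, 12 (2 points).
  x = 8: rhs = 8, matching y values: none (0 points).
  x = 9: rhs = 11, matching y values: none (0 points).
  x = 10: rhs = 3, matching y values: 4, 9 (2 points).
  x = 11: rhs = 3, matching y values: 4, 9 (2 points).
  x = 12: rhs = 4, matching y values: 2, 11 (2 points).
Total affine count: 15.
Full point count |E(F_13)| = 15 + 1 = 16.
Hasse bound: |16 − (13+1)| = |2| = 2 ≤ 2√13 ≈ 7.2111 ✓.


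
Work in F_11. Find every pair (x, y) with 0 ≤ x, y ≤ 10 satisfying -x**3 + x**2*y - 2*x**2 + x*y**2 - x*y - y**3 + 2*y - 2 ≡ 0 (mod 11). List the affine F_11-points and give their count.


Affine F_11-points: {(3, 7), (4, 8), (5, 2), (5, 7), (6, 1), (7, 3), (7, 6), (7, 9), (8, 7), (9, 4), (9, 6), (9, 10), (10, 6)}; count = 13.

For each of the 121 pairs (x, y) ∈ F_11², evaluate f(x, y) mod 11. Record the zeros.
  x = 0: [0↦9, 1↦10, 2↦5, 3↦10, 4↦8, 5↦4, 6↦3, 7↦10, 8↦8, 9↦2, 10↦8]  zeros at y ∈ ∅
  x = 1: [0↦6, 1↦8, 2↦6, 3↦5, 4↦10, 5↦4, 6↦3, 7↦1, 8↦3, 9↦3, 10↦6]  zeros at y ∈ ∅
  x = 2: [0↦4, 1↦9, 2↦1, 3↦7, 4↦10, 5↦4, 6↦5, 7↦7, 8↦4, 9↦1, 10↦3]  zeros at y ∈ ∅
  x = 3: [0↦8, 1↦7, 2↦6, 3↦10, 4↦2, 5↦9, 6↦3, 7↦0, 8↦5, 9↦1, 10↦4]  zeros at y ∈ {7}
  x = 4: [0↦1, 1↦7, 2↦4, 3↦8, 4↦2, 5↦2, 6↦2, 7↦7, 8↦0, 9↦8, 10↦3]  zeros at y ∈ {8}
  x = 5: [0↦10, 1↦3, 2↦0, 3↦6, 4↦4, 5↦10, 6↦7, 7↦0, 8↦5, 9↦5, 10↦5]  zeros at y ∈ {2, 7}
  x = 6: [0↦7, 1↦0, 2↦10, 3↦9, 4↦2, 5↦5, 6↦1, 7↦6, 8↦3, 9↦8, 10↦4]  zeros at y ∈ {1}
  x = 7: [0↦8, 1↦3, 2↦6, 3↦0, 4↦1, 5↦3, 6↦0, 7↦8, 8↦10, 9↦0, 10↦5]  zeros at y ∈ {3, 6, 9}
  x = 8: [0↦7, 1↦6, 2↦4, 3↦6, 4↦6, 5↦9, 6↦9, 7↦0, 8↦9, 9↦8, 10↦2]  zeros at y ∈ {7}
  x = 9: [0↦9, 1↦3, 2↦9, 3↦10, 4↦0, 5↦6, 6↦0, 7↦9, 8↦5, 9↦4, 10↦0]  zeros at y ∈ {4, 6, 10}
  x = 10: [0↦8, 1↦10, 2↦4, 3↦6, 4↦10, 5↦10, 6↦0, 7↦7, 8↦3, 9↦4, 10↦4]  zeros at y ∈ {6}
Collecting zeros: affine points = {(3, 7), (4, 8), (5, 2), (5, 7), (6, 1), (7, 3), (7, 6), (7, 9), (8, 7), (9, 4), (9, 6), (9, 10), (10, 6)}.
Total count |C(F_11)_aff| = 13.


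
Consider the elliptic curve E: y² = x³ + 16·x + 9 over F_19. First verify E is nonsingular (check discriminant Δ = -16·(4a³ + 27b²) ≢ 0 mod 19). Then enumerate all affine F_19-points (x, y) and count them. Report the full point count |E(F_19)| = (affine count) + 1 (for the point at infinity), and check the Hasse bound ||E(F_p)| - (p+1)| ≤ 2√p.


Affine points = {(0, 3), (0, 16), (1, 8), (1, 11), (2, 7), (2, 12), (4, 2), (4, 17), (5, 9), (5, 10), (6, 6), (6, 13), (13, 1), (13, 18), (17, 8), (17, 11), (18, 7), (18, 12)}; affine count = 18; |E(F_19)| = 19.

Discriminant check: Δ ∝ 4a³ + 27b² = 4·16³ + 27·9² = 4·4096 + 27·81 ≡ 8 (mod 19). Nonzero ⇒ E is nonsingular.
For each x ∈ F_19, compute rhs = x³ + 16·x + 9 mod 19, then count y ∈ F_19 with y² ≡ rhs.
  x = 0: rhs = 9, matching y values: 3, 16 (2 points).
  x = 1: rhs = 7, matching y values: 8, 11 (2 points).
  x = 2: rhs = 11, matching y values: 7, 12 (2 points).
  x = 3: rhs = 8, matching y values: none (0 points).
  x = 4: rhs = 4, matching y values: 2, 17 (2 points).
  x = 5: rhs = 5, matching y values: 9, 10 (2 points).
  x = 6: rhs = 17, matching y values: 6, 13 (2 points).
  x = 7: rhs = 8, matching y values: none (0 points).
  x = 8: rhs = 3, matching y values: none (0 points).
  x = 9: rhs = 8, matching y values: none (0 points).
  x = 10: rhs = 10, matching y values: none (0 points).
  x = 11: rhs = 15, matching y values: none (0 points).
  x = 12: rhs = 10, matching y values: none (0 points).
  x = 13: rhs = 1, matching y values: 1, 18 (2 points).
  x = 14: rhs = 13, matching y values: none (0 points).
  x = 15: rhs = 14, matching y values: none (0 points).
  x = 16: rhs = 10, matching y values: none (0 points).
  x = 17: rhs = 7, matching y values: 8, 11 (2 points).
  x = 18: rhs = 11, matching y values: 7, 12 (2 points).
Total affine count: 18.
Full point count |E(F_19)| = 18 + 1 = 19.
Hasse bound: |19 − (19+1)| = |-1| = 1 ≤ 2√19 ≈ 8.7178 ✓.


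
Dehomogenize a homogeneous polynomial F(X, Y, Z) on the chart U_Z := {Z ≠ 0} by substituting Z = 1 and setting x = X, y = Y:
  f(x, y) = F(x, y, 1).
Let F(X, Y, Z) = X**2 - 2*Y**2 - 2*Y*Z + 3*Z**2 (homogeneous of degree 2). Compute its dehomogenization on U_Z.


f(x, y) = x**2 - 2*y**2 - 2*y + 3

On U_Z we set Z = 1. Each monomial c·X^i·Y^j·Z^k in F becomes c·x^i·y^j·1^k = c·x^i·y^j.
Substituting Z = 1: F(X, Y, 1) = x**2 - 2*y**2 - 2*y + 3.
Note: deg(f) ≤ deg(F) = 2; strict inequality happens when F is divisible by Z (lost terms).


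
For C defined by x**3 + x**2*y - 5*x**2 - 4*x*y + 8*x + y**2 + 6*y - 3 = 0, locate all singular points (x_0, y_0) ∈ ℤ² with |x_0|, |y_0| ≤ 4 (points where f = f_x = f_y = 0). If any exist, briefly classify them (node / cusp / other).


Singular points: {(2, -1)}; classification: cusp.

Compute partial derivatives:
  f_x = 3*x**2 + 2*x*y - 10*x - 4*y + 8.
  f_y = x**2 - 4*x + 2*y + 6.
Scan x_0 ∈ {−4, ..., 4}. For each x_0, f_y(x_0, y) is a polynomial in y; find its integer roots y ∈ {−4, ..., 4}, then test f_x and f at those candidates.
  x = -4: f_y(-4, y) = 2*y + 38; no integer root y with |y| ≤ 4.
  x = -3: f_y(-3, y) = 2*y + 27; no integer root y with |y| ≤ 4.
  x = -2: f_y(-2, y) = 2*y + 18; no integer root y with |y| ≤ 4.
  x = -1: f_y(-1, y) = 2*y + 11; no integer root y with |y| ≤ 4.
  x = 0: f_y(0, y) = 2*y + 6; vanishes at y ∈ {-3}. (0, -3): f_x = 20 ≠ 0.
  x = 1: f_y(1, y) = 2*y + 3; no integer root y with |y| ≤ 4.
  x = 2: f_y(2, y) = 2*y + 2; vanishes at y ∈ {-1}. (2, -1): f_x = 0, f = 0 — SINGULAR.
  x = 3: f_y(3, y) = 2*y + 3; no integer root y with |y| ≤ 4.
  x = 4: f_y(4, y) = 2*y + 6; vanishes at y ∈ {-3}. (4, -3): f_x = 4 ≠ 0.
Only singular point on the grid: (2, -1).
Classify: substitute x = 2 + u, y = -1 + v and expand: f = u**3 + u**2*v + v**2.
No constant or linear terms (consistent with a singular point). Quadratic part: v**2. Cubic part: u**3 + u**2*v.
The quadratic part v**2 is a perfect square, so there is a single (double) tangent line v = 0, i.e. y = -1. Restricting the cubic part to that line (v = 0) leaves u**3 ≠ 0, so f is not divisible by v and the branch is v² ≈ -u**3 to lowest order — this is a cusp.
Classification: cusp.


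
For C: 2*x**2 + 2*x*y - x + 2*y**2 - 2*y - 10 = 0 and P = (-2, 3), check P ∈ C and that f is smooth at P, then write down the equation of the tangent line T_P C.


Tangent line at P: -3*x + 6*y - 24 = 0.

Step 1: f(-2, 3) = 0, so P lies on C.
Step 2: partial derivatives
  f_x(x, y) = 4*x + 2*y - 1, f_y(x, y) = 2*x + 4*y - 2.
  f_x(P) = -3, f_y(P) = 6 (gradient nonzero, so P is smooth).
Step 3: tangent line at P: -3·(x − -2) + 6·(y − 3) = 0.
Expanding: -3*x + 6*y - 24 = 0.


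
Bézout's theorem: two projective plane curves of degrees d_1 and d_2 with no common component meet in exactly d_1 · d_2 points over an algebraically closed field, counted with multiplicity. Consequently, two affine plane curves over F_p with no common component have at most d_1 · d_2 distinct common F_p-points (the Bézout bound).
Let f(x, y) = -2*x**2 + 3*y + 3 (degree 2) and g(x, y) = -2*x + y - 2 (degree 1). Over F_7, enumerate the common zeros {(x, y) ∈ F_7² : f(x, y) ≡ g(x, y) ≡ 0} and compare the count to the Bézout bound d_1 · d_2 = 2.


Common zeros: ∅; count = 0; Bézout bound = 2.

deg(f) = 2, deg(g) = 1, so Bézout bound = 2.
Scan x ∈ F_7. For each x, list the y ∈ F_7 with f(x, y) ≡ 0 and those with g(x, y) ≡ 0 (mod 7); the common zeros in that column are the intersection.
  x = 0: f ≡ 0 at y ∈ {6}; g ≡ 0 at y ∈ {2}; common: ∅.
  x = 1: f ≡ 0 at y ∈ {2}; g ≡ 0 at y ∈ {4}; common: ∅.
  x = 2: f ≡ 0 at y ∈ {4}; g ≡ 0 at y ∈ {6}; common: ∅.
  x = 3: f ≡ 0 at y ∈ {5}; g ≡ 0 at y ∈ {1}; common: ∅.
  x = 4: f ≡ 0 at y ∈ {5}; g ≡ 0 at y ∈ {3}; common: ∅.
  x = 5: f ≡ 0 at y ∈ {4}; g ≡ 0 at y ∈ {5}; common: ∅.
  x = 6: f ≡ 0 at y ∈ {2}; g ≡ 0 at y ∈ {0}; common: ∅.
Collecting: common zeros = ∅, so the count is 0.
Comparison with the Bézout bound: 0 ≤ 2 = deg(f)·deg(g), as expected for curves with no common component (the affine F_7-count falls short of the bound because intersections may lie at infinity, over extension fields, or carry multiplicity).


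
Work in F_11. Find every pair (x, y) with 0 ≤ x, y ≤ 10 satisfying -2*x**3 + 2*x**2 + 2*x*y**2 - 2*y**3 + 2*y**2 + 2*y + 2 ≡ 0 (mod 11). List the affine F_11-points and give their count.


Affine F_11-points: {(0, 7), (0, 9), (2, 1), (2, 3), (2, 10), (4, 2), (4, 6), (4, 8), (5, 0), (8, 4), (9, 5)}; count = 11.

For each of the 121 pairs (x, y) ∈ F_11², evaluate f(x, y) mod 11. Record the zeros.
  x = 0: [0↦2, 1↦4, 2↦9, 3↦5, 4↦2, 5↦10, 6↦6, 7↦0, 8↦2, 9↦0, 10↦4]  zeros at y ∈ {7, 9}
  x = 1: [0↦2, 1↦6, 2↦6, 3↦1, 4↦1, 5↦5, 6↦1, 7↦10, 8↦9, 9↦8, 10↦6]  zeros at y ∈ ∅
  x = 2: [0↦5, 1↦0, 2↦6, 3↦0, 4↦3, 5↦3, 6↦10, 7↦1, 8↦8, 9↦8, 10↦0]  zeros at y ∈ {1, 3, 10}
  x = 3: [0↦10, 1↦7, 2↦8, 3↦1, 4↦7, 5↦3, 6↦10, 7↦5, 8↦9, 9↦10, 10↦7]  zeros at y ∈ ∅
  x = 4: [0↦5, 1↦4, 2↦0, 3↦3, 4↦1, 5↦4, 6↦0, 7↦10, 8↦0, 9↦2, 10↦4]  zeros at y ∈ {2, 6, 8}
  x = 5: [0↦0, 1↦1, 2↦3, 3↦5, 4↦6, 5↦5, 6↦1, 7↦4, 8↦2, 9↦5, 10↦1]  zeros at y ∈ {0}
  x = 6: [0↦5, 1↦8, 2↦5, 3↦6, 4↦10, 5↦5, 6↦1, 7↦8, 8↦3, 9↦7, 10↦8]  zeros at y ∈ ∅
  x = 7: [0↦8, 1↦2, 2↦5, 3↦5, 4↦1, 5↦3, 6↦10, 7↦10, 8↦2, 9↦7, 10↦2]  zeros at y ∈ ∅
  x = 8: [0↦8, 1↦4, 2↦2, 3↦1, 4↦0, 5↦9, 6↦5, 7↦9, 8↦9, 9↦4, 10↦4]  zeros at y ∈ {4}
  x = 9: [0↦4, 1↦2, 2↦6, 3↦4, 4↦6, 5↦0, 6↦7, 7↦4, 8↦1, 9↦8, 10↦2]  zeros at y ∈ {5}
  x = 10: [0↦6, 1↦6, 2↦5, 3↦2, 4↦7, 5↦8, 6↦4, 7↦5, 8↦10, 9↦7, 10↦6]  zeros at y ∈ ∅
Collecting zeros: affine points = {(0, 7), (0, 9), (2, 1), (2, 3), (2, 10), (4, 2), (4, 6), (4, 8), (5, 0), (8, 4), (9, 5)}.
Total count |C(F_11)_aff| = 11.


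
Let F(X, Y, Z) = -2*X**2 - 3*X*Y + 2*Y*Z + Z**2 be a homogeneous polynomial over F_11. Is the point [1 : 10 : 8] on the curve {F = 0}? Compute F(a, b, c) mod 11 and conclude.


F(1,10,8) ≡ 5 (mod 11); P is NOT on the curve.

Evaluate F(1, 10, 8) term-by-term (mod 11).
  -2*X**2 ↦ -2·1·1·1 = -2
  -3*X*Y ↦ -3·1·10·1 = -30
  2*Y*Z ↦ 2·1·10·8 = 160
  Z**2 ↦ 1·1·1·64 = 64
Sum: F(1, 10, 8) = (-2) + (-30) + (160) + (64) = 192.
Reducing mod 11: 192 ≡ 5 (mod 11).
Since F(a, b, c) ≡ 5 ≠ 0 (mod 11), P does NOT lie on the curve.


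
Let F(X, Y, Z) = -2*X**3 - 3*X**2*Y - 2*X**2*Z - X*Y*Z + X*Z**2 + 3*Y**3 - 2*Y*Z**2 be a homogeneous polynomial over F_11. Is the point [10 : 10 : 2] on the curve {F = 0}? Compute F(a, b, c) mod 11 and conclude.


F(10,10,2) ≡ 0 (mod 11); P is on the curve.

Evaluate F(10, 10, 2) term-by-term (mod 11).
  -2*X**3 ↦ -2·1000·1·1 = -2000
  -3*X**2*Y ↦ -3·100·10·1 = -3000
  -2*X**2*Z ↦ -2·100·1·2 = -400
  -X*Y*Z ↦ -1·10·10·2 = -200
  X*Z**2 ↦ 1·10·1·4 = 40
  3*Y**3 ↦ 3·1·1000·1 = 3000
  -2*Y*Z**2 ↦ -2·1·10·4 = -80
Sum: F(10, 10, 2) = (-2000) + (-3000) + (-400) + (-200) + (40) + (3000) + (-80) = -2640.
Reducing mod 11: -2640 ≡ 0 (mod 11).
Since F(a, b, c) ≡ 0 (mod 11), P lies on the curve.


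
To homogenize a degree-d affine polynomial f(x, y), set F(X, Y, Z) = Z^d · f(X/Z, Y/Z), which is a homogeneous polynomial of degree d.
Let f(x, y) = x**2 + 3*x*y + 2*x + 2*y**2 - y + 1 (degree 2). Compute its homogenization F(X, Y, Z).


F(X, Y, Z) = X**2 + 3*X*Y + 2*X*Z + 2*Y**2 - Y*Z + Z**2

deg(f) = 2.
Substitute x = X/Z, y = Y/Z into f, then multiply by Z^2.
  monomial 1·x^2·y^0 ↦ 1·X^2·Y^0·Z^0.
  monomial 3·x^1·y^1 ↦ 3·X^1·Y^1·Z^0.
  monomial 2·x^1·y^0 ↦ 2·X^1·Y^0·Z^1.
  monomial 2·x^0·y^2 ↦ 2·X^0·Y^2·Z^0.
  monomial -1·x^0·y^1 ↦ -1·X^0·Y^1·Z^1.
  monomial 1·x^0·y^0 ↦ 1·X^0·Y^0·Z^2.
Collecting: F(X, Y, Z) = X**2 + 3*X*Y + 2*X*Z + 2*Y**2 - Y*Z + Z**2.


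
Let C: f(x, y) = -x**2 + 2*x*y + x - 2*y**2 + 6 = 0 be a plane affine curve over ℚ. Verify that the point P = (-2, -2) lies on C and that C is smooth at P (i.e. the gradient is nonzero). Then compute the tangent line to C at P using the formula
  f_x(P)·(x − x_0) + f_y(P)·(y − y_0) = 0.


Tangent line at P: x + 4*y + 10 = 0.

Step 1: f(-2, -2) = 0, so P lies on C.
Step 2: partial derivatives
  f_x(x, y) = -2*x + 2*y + 1, f_y(x, y) = 2*x - 4*y.
  f_x(P) = 1, f_y(P) = 4 (gradient nonzero, so P is smooth).
Step 3: tangent line at P: 1·(x − -2) + 4·(y − -2) = 0.
Expanding: x + 4*y + 10 = 0.


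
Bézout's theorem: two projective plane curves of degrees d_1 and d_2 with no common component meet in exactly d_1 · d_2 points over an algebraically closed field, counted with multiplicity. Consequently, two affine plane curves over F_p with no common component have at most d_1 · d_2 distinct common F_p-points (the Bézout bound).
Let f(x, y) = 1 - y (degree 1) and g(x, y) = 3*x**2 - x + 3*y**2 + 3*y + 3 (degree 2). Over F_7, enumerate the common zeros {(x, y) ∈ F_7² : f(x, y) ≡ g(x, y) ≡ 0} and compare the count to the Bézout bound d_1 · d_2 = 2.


Common zeros: ∅; count = 0; Bézout bound = 2.

deg(f) = 1, deg(g) = 2, so Bézout bound = 2.
Scan x ∈ F_7. For each x, list the y ∈ F_7 with f(x, y) ≡ 0 and those with g(x, y) ≡ 0 (mod 7); the common zeros in that column are the intersection.
  x = 0: f ≡ 0 at y ∈ {1}; g ≡ 0 at y ∈ {2, 4}; common: ∅.
  x = 1: f ≡ 0 at y ∈ {1}; g ≡ 0 at y ∈ ∅; common: ∅.
  x = 2: f ≡ 0 at y ∈ {1}; g ≡ 0 at y ∈ {3}; common: ∅.
  x = 3: f ≡ 0 at y ∈ {1}; g ≡ 0 at y ∈ {3}; common: ∅.
  x = 4: f ≡ 0 at y ∈ {1}; g ≡ 0 at y ∈ ∅; common: ∅.
  x = 5: f ≡ 0 at y ∈ {1}; g ≡ 0 at y ∈ {2, 4}; common: ∅.
  x = 6: f ≡ 0 at y ∈ {1}; g ≡ 0 at y ∈ {0, 6}; common: ∅.
Collecting: common zeros = ∅, so the count is 0.
Comparison with the Bézout bound: 0 ≤ 2 = deg(f)·deg(g), as expected for curves with no common component (the affine F_7-count falls short of the bound because intersections may lie at infinity, over extension fields, or carry multiplicity).


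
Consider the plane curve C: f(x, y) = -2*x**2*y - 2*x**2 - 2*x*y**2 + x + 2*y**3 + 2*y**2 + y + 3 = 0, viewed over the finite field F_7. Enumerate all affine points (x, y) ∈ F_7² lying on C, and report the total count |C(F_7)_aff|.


Affine F_7-points: {(0, 5), (1, 4), (2, 6), (5, 0), (5, 4), (6, 0)}; count = 6.

For each of the 49 pairs (x, y) ∈ F_7², evaluate f(x, y) mod 7. Record the zeros.
  x = 0: [0↦3, 1↦1, 2↦1, 3↦1, 4↦6, 5↦0, 6↦2]  zeros at y ∈ {5}
  x = 1: [0↦2, 1↦3, 2↦2, 3↦4, 4↦0, 5↦2, 6↦1]  zeros at y ∈ {4}
  x = 2: [0↦4, 1↦4, 2↦5, 3↦5, 4↦2, 5↦1, 6↦0]  zeros at y ∈ {6}
  x = 3: [0↦2, 1↦4, 2↦3, 3↦4, 4↦5, 5↦4, 6↦6]  zeros at y ∈ ∅
  x = 4: [0↦3, 1↦3, 2↦3, 3↦1, 4↦2, 5↦4, 6↦5]  zeros at y ∈ ∅
  x = 5: [0↦0, 1↦1, 2↦5, 3↦3, 4↦0, 5↦1, 6↦4]  zeros at y ∈ {0, 4}
  x = 6: [0↦0, 1↦5, 2↦2, 3↦3, 4↦6, 5↦2, 6↦3]  zeros at y ∈ {0}
Collecting zeros: affine points = {(0, 5), (1, 4), (2, 6), (5, 0), (5, 4), (6, 0)}.
Total count |C(F_7)_aff| = 6.


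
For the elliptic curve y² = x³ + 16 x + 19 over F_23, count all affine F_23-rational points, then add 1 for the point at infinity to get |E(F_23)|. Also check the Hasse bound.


Affine points = {(1, 6), (1, 17), (2, 6), (2, 17), (3, 5), (3, 18), (4, 3), (4, 20), (6, 3), (6, 20), (9, 8), (9, 15), (10, 11), (10, 12), (11, 10), (11, 13), (13, 3), (13, 20), (15, 0), (16, 1), (16, 22), (17, 11), (17, 12), (19, 11), (19, 12), (20, 6), (20, 17), (21, 5), (21, 18), (22, 5), (22, 18)}; affine count = 31; |E(F_23)| = 32.

Discriminant check: Δ ∝ 4a³ + 27b² = 4·16³ + 27·19² = 4·4096 + 27·361 ≡ 3 (mod 23). Nonzero ⇒ E is nonsingular.
For each x ∈ F_23, compute rhs = x³ + 16·x + 19 mod 23, then count y ∈ F_23 with y² ≡ rhs.
  x = 0: rhs = 19, matching y values: none (0 points).
  x = 1: rhs = 13, matching y values: 6, 17 (2 points).
  x = 2: rhs = 13, matching y values: 6, 17 (2 points).
  x = 3: rhs = 2, matching y values: 5, 18 (2 points).
  x = 4: rhs = 9, matching y values: 3, 20 (2 points).
  x = 5: rhs = 17, matching y values: none (0 points).
  x = 6: rhs = 9, matching y values: 3, 20 (2 points).
  x = 7: rhs = 14, matching y values: none (0 points).
  x = 8: rhs = 15, matching y values: none (0 points).
  x = 9: rhs = 18, matching y values: 8, 15 (2 points).
  x = 10: rhs = 6, matching y values: 11, 12 (2 points).
  x = 11: rhs = 8, matching y values: 10, 13 (2 points).
  x = 12: rhs = 7, matching y values: none (0 points).
  x = 13: rhs = 9, matching y values: 3, 20 (2 points).
  x = 14: rhs = 20, matching y values: none (0 points).
  x = 15: rhs = 0, matching y values: 0 (1 points).
  x = 16: rhs = 1, matching y values: 1, 22 (2 points).
  x = 17: rhs = 6, matching y values: 11, 12 (2 points).
  x = 18: rhs = 21, matching y values: none (0 points).
  x = 19: rhs = 6, matching y values: 11, 12 (2 points).
  x = 20: rhs = 13, matching y values: 6, 17 (2 points).
  x = 21: rhs = 2, matching y values: 5, 18 (2 points).
  x = 22: rhs = 2, matching y values: 5, 18 (2 points).
Total affine count: 31.
Full point count |E(F_23)| = 31 + 1 = 32.
Hasse bound: |32 − (23+1)| = |8| = 8 ≤ 2√23 ≈ 9.5917 ✓.


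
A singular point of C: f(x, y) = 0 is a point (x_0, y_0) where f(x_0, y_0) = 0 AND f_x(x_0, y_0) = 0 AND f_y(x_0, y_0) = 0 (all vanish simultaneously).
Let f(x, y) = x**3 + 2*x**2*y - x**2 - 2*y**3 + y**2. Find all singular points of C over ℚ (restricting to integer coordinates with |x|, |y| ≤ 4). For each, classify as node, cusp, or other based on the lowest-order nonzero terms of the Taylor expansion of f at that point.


Singular points: {(0, 0)}; classification: node.

Compute partial derivatives:
  f_x = 3*x**2 + 4*x*y - 2*x.
  f_y = 2*x**2 - 6*y**2 + 2*y.
Scan x_0 ∈ {−4, ..., 4}. For each x_0, f_y(x_0, y) is a polynomial in y; find its integer roots y ∈ {−4, ..., 4}, then test f_x and f at those candidates.
  x = -4: f_y(-4, y) = -6*y**2 + 2*y + 32; no integer root y with |y| ≤ 4.
  x = -3: f_y(-3, y) = -6*y**2 + 2*y + 18; no integer root y with |y| ≤ 4.
  x = -2: f_y(-2, y) = -6*y**2 + 2*y + 8; vanishes at y ∈ {-1}. (-2, -1): f_x = 24 ≠ 0.
  x = -1: f_y(-1, y) = -6*y**2 + 2*y + 2; no integer root y with |y| ≤ 4.
  x = 0: f_y(0, y) = -6*y**2 + 2*y; vanishes at y ∈ {0}. (0, 0): f_x = 0, f = 0 — SINGULAR.
  x = 1: f_y(1, y) = -6*y**2 + 2*y + 2; no integer root y with |y| ≤ 4.
  x = 2: f_y(2, y) = -6*y**2 + 2*y + 8; vanishes at y ∈ {-1}. (2, -1): f_x = 0 but f = -1 ≠ 0.
  x = 3: f_y(3, y) = -6*y**2 + 2*y + 18; no integer root y with |y| ≤ 4.
  x = 4: f_y(4, y) = -6*y**2 + 2*y + 32; no integer root y with |y| ≤ 4.
Only singular point on the grid: (0, 0).
Classify: substitute x = 0 + u, y = 0 + v and expand: f = u**3 + 2*u**2*v - u**2 - 2*v**3 + v**2.
No constant or linear terms (consistent with a singular point). Quadratic part: -u**2 + v**2. Cubic part: u**3 + 2*u**2*v - 2*v**3.
The quadratic part v**2 - u**2 = (v − u)(v + u) splits into two distinct linear factors, so there are two distinct tangent lines y − 0 = ±(x − 0) — this is a node (ordinary double point).
Classification: node.


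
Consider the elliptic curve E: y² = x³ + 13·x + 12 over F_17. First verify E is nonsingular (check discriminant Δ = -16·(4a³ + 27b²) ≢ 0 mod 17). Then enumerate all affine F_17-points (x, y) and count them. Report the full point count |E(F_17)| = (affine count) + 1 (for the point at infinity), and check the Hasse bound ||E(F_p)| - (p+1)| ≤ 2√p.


Affine points = {(1, 3), (1, 14), (4, 3), (4, 14), (5, 7), (5, 10), (6, 0), (7, 2), (7, 15), (8, 4), (8, 13), (9, 5), (9, 12), (12, 3), (12, 14), (13, 7), (13, 10), (16, 7), (16, 10)}; affine count = 19; |E(F_17)| = 20.

Discriminant check: Δ ∝ 4a³ + 27b² = 4·13³ + 27·12² = 4·2197 + 27·144 ≡ 11 (mod 17). Nonzero ⇒ E is nonsingular.
For each x ∈ F_17, compute rhs = x³ + 13·x + 12 mod 17, then count y ∈ F_17 with y² ≡ rhs.
  x = 0: rhs = 12, matching y values: none (0 points).
  x = 1: rhs = 9, matching y values: 3, 14 (2 points).
  x = 2: rhs = 12, matching y values: none (0 points).
  x = 3: rhs = 10, matching y values: none (0 points).
  x = 4: rhs = 9, matching y values: 3, 14 (2 points).
  x = 5: rhs = 15, matching y values: 7, 10 (2 points).
  x = 6: rhs = 0, matching y values: 0 (1 points).
  x = 7: rhs = 4, matching y values: 2, 15 (2 points).
  x = 8: rhs = 16, matching y values: 4, 13 (2 points).
  x = 9: rhs = 8, matching y values: 5, 12 (2 points).
  x = 10: rhs = 3, matching y values: none (0 points).
  x = 11: rhs = 7, matching y values: none (0 points).
  x = 12: rhs = 9, matching y values: 3, 14 (2 points).
  x = 13: rhs = 15, matching y values: 7, 10 (2 points).
  x = 14: rhs = 14, matching y values: none (0 points).
  x = 15: rhs = 12, matching y values: none (0 points).
  x = 16: rhs = 15, matching y values: 7, 10 (2 points).
Total affine count: 19.
Full point count |E(F_17)| = 19 + 1 = 20.
Hasse bound: |20 − (17+1)| = |2| = 2 ≤ 2√17 ≈ 8.2462 ✓.


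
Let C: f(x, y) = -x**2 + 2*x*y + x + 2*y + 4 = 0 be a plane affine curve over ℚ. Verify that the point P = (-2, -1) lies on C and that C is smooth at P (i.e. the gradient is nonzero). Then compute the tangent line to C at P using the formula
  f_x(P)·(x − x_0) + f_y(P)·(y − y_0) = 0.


Tangent line at P: 3*x - 2*y + 4 = 0.

Step 1: f(-2, -1) = 0, so P lies on C.
Step 2: partial derivatives
  f_x(x, y) = -2*x + 2*y + 1, f_y(x, y) = 2*x + 2.
  f_x(P) = 3, f_y(P) = -2 (gradient nonzero, so P is smooth).
Step 3: tangent line at P: 3·(x − -2) + -2·(y − -1) = 0.
Expanding: 3*x - 2*y + 4 = 0.


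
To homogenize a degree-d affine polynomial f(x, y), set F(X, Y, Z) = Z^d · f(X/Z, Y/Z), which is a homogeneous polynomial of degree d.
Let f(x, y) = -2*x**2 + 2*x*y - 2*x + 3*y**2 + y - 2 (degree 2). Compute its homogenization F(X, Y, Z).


F(X, Y, Z) = -2*X**2 + 2*X*Y - 2*X*Z + 3*Y**2 + Y*Z - 2*Z**2

deg(f) = 2.
Substitute x = X/Z, y = Y/Z into f, then multiply by Z^2.
  monomial -2·x^2·y^0 ↦ -2·X^2·Y^0·Z^0.
  monomial 2·x^1·y^1 ↦ 2·X^1·Y^1·Z^0.
  monomial -2·x^1·y^0 ↦ -2·X^1·Y^0·Z^1.
  monomial 3·x^0·y^2 ↦ 3·X^0·Y^2·Z^0.
  monomial 1·x^0·y^1 ↦ 1·X^0·Y^1·Z^1.
  monomial -2·x^0·y^0 ↦ -2·X^0·Y^0·Z^2.
Collecting: F(X, Y, Z) = -2*X**2 + 2*X*Y - 2*X*Z + 3*Y**2 + Y*Z - 2*Z**2.


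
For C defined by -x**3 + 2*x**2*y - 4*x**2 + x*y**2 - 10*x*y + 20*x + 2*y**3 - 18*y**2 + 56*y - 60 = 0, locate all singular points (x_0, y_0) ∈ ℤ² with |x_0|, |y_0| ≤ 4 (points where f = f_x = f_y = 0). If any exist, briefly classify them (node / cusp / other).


Singular points: {(1, 3)}; classification: node.

Compute partial derivatives:
  f_x = -3*x**2 + 4*x*y - 8*x + y**2 - 10*y + 20.
  f_y = 2*x**2 + 2*x*y - 10*x + 6*y**2 - 36*y + 56.
Scan x_0 ∈ {−4, ..., 4}. For each x_0, f_y(x_0, y) is a polynomial in y; find its integer roots y ∈ {−4, ..., 4}, then test f_x and f at those candidates.
  x = -4: f_y(-4, y) = 6*y**2 - 44*y + 128; no integer root y with |y| ≤ 4.
  x = -3: f_y(-3, y) = 6*y**2 - 42*y + 104; no integer root y with |y| ≤ 4.
  x = -2: f_y(-2, y) = 6*y**2 - 40*y + 84; no integer root y with |y| ≤ 4.
  x = -1: f_y(-1, y) = 6*y**2 - 38*y + 68; no integer root y with |y| ≤ 4.
  x = 0: f_y(0, y) = 6*y**2 - 36*y + 56; no integer root y with |y| ≤ 4.
  x = 1: f_y(1, y) = 6*y**2 - 34*y + 48; vanishes at y ∈ {3}. (1, 3): f_x = 0, f = 0 — SINGULAR.
  x = 2: f_y(2, y) = 6*y**2 - 32*y + 44; no integer root y with |y| ≤ 4.
  x = 3: f_y(3, y) = 6*y**2 - 30*y + 44; no integer root y with |y| ≤ 4.
  x = 4: f_y(4, y) = 6*y**2 - 28*y + 48; no integer root y with |y| ≤ 4.
Only singular point on the grid: (1, 3).
Classify: substitute x = 1 + u, y = 3 + v and expand: f = -u**3 + 2*u**2*v - u**2 + u*v**2 + 2*v**3 + v**2.
No constant or linear terms (consistent with a singular point). Quadratic part: -u**2 + v**2. Cubic part: -u**3 + 2*u**2*v + u*v**2 + 2*v**3.
The quadratic part v**2 - u**2 = (v − u)(v + u) splits into two distinct linear factors, so there are two distinct tangent lines y − 3 = ±(x − 1) — this is a node (ordinary double point).
Classification: node.


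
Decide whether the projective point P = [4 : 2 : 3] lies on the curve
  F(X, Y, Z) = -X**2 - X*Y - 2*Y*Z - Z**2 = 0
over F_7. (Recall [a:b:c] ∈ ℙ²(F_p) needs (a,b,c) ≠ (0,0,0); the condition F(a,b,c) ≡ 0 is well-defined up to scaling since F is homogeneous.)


F(4,2,3) ≡ 4 (mod 7); P is NOT on the curve.

Evaluate F(4, 2, 3) term-by-term (mod 7).
  -X**2 ↦ -1·16·1·1 = -16
  -X*Y ↦ -1·4·2·1 = -8
  -2*Y*Z ↦ -2·1·2·3 = -12
  -Z**2 ↦ -1·1·1·9 = -9
Sum: F(4, 2, 3) = (-16) + (-8) + (-12) + (-9) = -45.
Reducing mod 7: -45 ≡ 4 (mod 7).
Since F(a, b, c) ≡ 4 ≠ 0 (mod 7), P does NOT lie on the curve.


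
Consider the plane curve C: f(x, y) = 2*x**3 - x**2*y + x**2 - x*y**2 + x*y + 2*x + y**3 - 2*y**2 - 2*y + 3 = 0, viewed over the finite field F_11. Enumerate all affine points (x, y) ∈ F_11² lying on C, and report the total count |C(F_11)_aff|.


Affine F_11-points: {(0, 1), (1, 2), (2, 2), (2, 4), (2, 9), (3, 2), (5, 8), (6, 10), (10, 0)}; count = 9.

For each of the 121 pairs (x, y) ∈ F_11², evaluate f(x, y) mod 11. Record the zeros.
  x = 0: [0↦3, 1↦0, 2↦10, 3↦6, 4↦5, 5↦2, 6↦3, 7↦3, 8↦8, 9↦2, 10↦2]  zeros at y ∈ {1}
  x = 1: [0↦8, 1↦4, 2↦0, 3↦2, 4↦5, 5↦4, 6↦5, 7↦3, 8↦4, 9↦3, 10↦6]  zeros at y ∈ {2}
  x = 2: [0↦5, 1↦9, 2↦0, 3↦6, 4↦0, 5↦10, 6↦9, 7↦3, 8↦9, 9↦0, 10↦4]  zeros at y ∈ {2, 4, 9}
  x = 3: [0↦6, 1↦5, 2↦0, 3↦8, 4↦2, 5↦10, 6↦5, 7↦4, 8↦2, 9↦5, 10↦8]  zeros at y ∈ {2}
  x = 4: [0↦1, 1↦4, 2↦1, 3↦9, 4↦1, 5↦5, 6↦5, 7↦7, 8↦6, 9↦8, 10↦8]  zeros at y ∈ ∅
  x = 5: [0↦2, 1↦7, 2↦4, 3↦10, 4↦9, 5↦7, 6↦10, 7↦2, 8↦0, 9↦10, 10↦5]  zeros at y ∈ {8}
  x = 6: [0↦10, 1↦4, 2↦10, 3↦1, 4↦5, 5↦6, 6↦10, 7↦1, 8↦7, 9↦1, 10↦0]  zeros at y ∈ {10}
  x = 7: [0↦4, 1↦7, 2↦9, 3↦5, 4↦1, 5↦3, 6↦6, 7↦5, 8↦6, 9↦4, 10↦5]  zeros at y ∈ ∅
  x = 8: [0↦7, 1↦6, 2↦2, 3↦1, 4↦9, 5↦10, 6↦10, 7↦4, 8↦9, 9↦9, 10↦10]  zeros at y ∈ ∅
  x = 9: [0↦9, 1↦2, 2↦1, 3↦1, 4↦8, 5↦6, 6↦1, 7↦10, 8↦6, 9↦6, 10↦5]  zeros at y ∈ ∅
  x = 10: [0↦0, 1↦7, 2↦7, 3↦6, 4↦10, 5↦3, 6↦2, 7↦2, 8↦9, 9↦7, 10↦2]  zeros at y ∈ {0}
Collecting zeros: affine points = {(0, 1), (1, 2), (2, 2), (2, 4), (2, 9), (3, 2), (5, 8), (6, 10), (10, 0)}.
Total count |C(F_11)_aff| = 9.


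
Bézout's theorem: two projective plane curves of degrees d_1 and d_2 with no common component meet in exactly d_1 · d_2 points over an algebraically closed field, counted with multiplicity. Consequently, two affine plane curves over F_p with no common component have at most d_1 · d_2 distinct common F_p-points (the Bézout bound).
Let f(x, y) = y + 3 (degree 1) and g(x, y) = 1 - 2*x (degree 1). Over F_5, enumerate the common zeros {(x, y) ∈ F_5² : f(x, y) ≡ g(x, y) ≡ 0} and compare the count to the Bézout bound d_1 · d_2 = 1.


Common zeros: {(3, 2)}; count = 1; Bézout bound = 1.

deg(f) = 1, deg(g) = 1, so Bézout bound = 1.
Scan x ∈ F_5. For each x, list the y ∈ F_5 with f(x, y) ≡ 0 and those with g(x, y) ≡ 0 (mod 5); the common zeros in that column are the intersection.
  x = 0: f ≡ 0 at y ∈ {2}; g ≡ 0 at y ∈ ∅; common: ∅.
  x = 1: f ≡ 0 at y ∈ {2}; g ≡ 0 at y ∈ ∅; common: ∅.
  x = 2: f ≡ 0 at y ∈ {2}; g ≡ 0 at y ∈ ∅; common: ∅.
  x = 3: f ≡ 0 at y ∈ {2}; g ≡ 0 at y ∈ {0, 1, 2, 3, 4}; common: {2}.
  x = 4: f ≡ 0 at y ∈ {2}; g ≡ 0 at y ∈ ∅; common: ∅.
Collecting: common zeros = {(3, 2)}, so the count is 1.
Comparison with the Bézout bound: 1 ≤ 1 = deg(f)·deg(g), as expected for curves with no common component (the bound is attained).


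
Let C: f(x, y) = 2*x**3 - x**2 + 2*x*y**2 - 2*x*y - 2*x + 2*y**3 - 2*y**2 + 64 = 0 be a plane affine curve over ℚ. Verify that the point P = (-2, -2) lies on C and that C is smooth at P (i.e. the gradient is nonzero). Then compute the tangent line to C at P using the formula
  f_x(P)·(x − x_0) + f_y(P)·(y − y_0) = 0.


Tangent line at P: 38*x + 52*y + 180 = 0.

Step 1: f(-2, -2) = 0, so P lies on C.
Step 2: partial derivatives
  f_x(x, y) = 6*x**2 - 2*x + 2*y**2 - 2*y - 2, f_y(x, y) = 4*x*y - 2*x + 6*y**2 - 4*y.
  f_x(P) = 38, f_y(P) = 52 (gradient nonzero, so P is smooth).
Step 3: tangent line at P: 38·(x − -2) + 52·(y − -2) = 0.
Expanding: 38*x + 52*y + 180 = 0.


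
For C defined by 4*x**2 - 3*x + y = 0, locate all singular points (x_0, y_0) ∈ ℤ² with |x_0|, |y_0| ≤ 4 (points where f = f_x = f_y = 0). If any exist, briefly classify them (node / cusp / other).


No singular points in the scanned grid; C is smooth there.

Compute partial derivatives:
  f_x = 8*x - 3.
  f_y = 1.
f_y = 1 is a nonzero constant, so f_y never vanishes: no point (x, y) can satisfy f = f_x = f_y = 0. In particular no (x, y) ∈ {−4, ..., 4}² is singular; the curve is smooth.


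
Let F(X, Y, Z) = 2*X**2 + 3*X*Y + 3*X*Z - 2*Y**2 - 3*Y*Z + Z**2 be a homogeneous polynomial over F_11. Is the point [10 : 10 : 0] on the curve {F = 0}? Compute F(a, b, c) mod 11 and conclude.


F(10,10,0) ≡ 3 (mod 11); P is NOT on the curve.

Evaluate F(10, 10, 0) term-by-term (mod 11).
  2*X**2 ↦ 2·100·1·1 = 200
  3*X*Y ↦ 3·10·10·1 = 300
  3*X*Z ↦ 3·10·1·0 = 0
  -2*Y**2 ↦ -2·1·100·1 = -200
  -3*Y*Z ↦ -3·1·10·0 = 0
  Z**2 ↦ 1·1·1·0 = 0
Sum: F(10, 10, 0) = (200) + (300) + (0) + (-200) + (0) + (0) = 300.
Reducing mod 11: 300 ≡ 3 (mod 11).
Since F(a, b, c) ≡ 3 ≠ 0 (mod 11), P does NOT lie on the curve.


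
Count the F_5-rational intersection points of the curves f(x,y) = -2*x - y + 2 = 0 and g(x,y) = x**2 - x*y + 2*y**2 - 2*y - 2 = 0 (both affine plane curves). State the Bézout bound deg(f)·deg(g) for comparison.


Common zeros: ∅; count = 0; Bézout bound = 2.

deg(f) = 1, deg(g) = 2, so Bézout bound = 2.
Scan x ∈ F_5. For each x, list the y ∈ F_5 with f(x, y) ≡ 0 and those with g(x, y) ≡ 0 (mod 5); the common zeros in that column are the intersection.
  x = 0: f ≡ 0 at y ∈ {2}; g ≡ 0 at y ∈ {3}; common: ∅.
  x = 1: f ≡ 0 at y ∈ {0}; g ≡ 0 at y ∈ ∅; common: ∅.
  x = 2: f ≡ 0 at y ∈ {3}; g ≡ 0 at y ∈ {1}; common: ∅.
  x = 3: f ≡ 0 at y ∈ {1}; g ≡ 0 at y ∈ {2, 3}; common: ∅.
  x = 4: f ≡ 0 at y ∈ {4}; g ≡ 0 at y ∈ {1, 2}; common: ∅.
Collecting: common zeros = ∅, so the count is 0.
Comparison with the Bézout bound: 0 ≤ 2 = deg(f)·deg(g), as expected for curves with no common component (the affine F_5-count falls short of the bound because intersections may lie at infinity, over extension fields, or carry multiplicity).
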